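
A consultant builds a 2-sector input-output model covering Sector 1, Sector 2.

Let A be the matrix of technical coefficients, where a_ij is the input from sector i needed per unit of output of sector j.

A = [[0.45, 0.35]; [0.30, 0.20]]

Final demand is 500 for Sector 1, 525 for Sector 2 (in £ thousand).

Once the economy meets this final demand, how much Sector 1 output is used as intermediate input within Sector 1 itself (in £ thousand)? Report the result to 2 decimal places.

I − A =
  [   0.55    -0.35]
  [  -0.30     0.80]
det(I−A) = (0.55)(0.80) − (-0.35)(-0.30) = 0.3350
adj(I−A) = [[0.80, 0.35], [0.30, 0.55]]
(I − A)⁻¹ = adj(I−A) / det(I−A) ≈
  [   2.3881     1.0448]
  [   0.8955     1.6418]
First solve x = (I − A)⁻¹ d = adj(I−A)·d / det(I−A); in particular x_1 = (0.80·500 + 0.35·525) / 0.3350 = 583.75 / 0.3350 ≈ 1742.5373.
Intermediate flow from 1 to 1: z_11 = a_11 · x_1 = 0.45 × 583.75 / 0.3350 = 262.6875 / 0.3350 ≈ 784.14.

z_11 = 784.14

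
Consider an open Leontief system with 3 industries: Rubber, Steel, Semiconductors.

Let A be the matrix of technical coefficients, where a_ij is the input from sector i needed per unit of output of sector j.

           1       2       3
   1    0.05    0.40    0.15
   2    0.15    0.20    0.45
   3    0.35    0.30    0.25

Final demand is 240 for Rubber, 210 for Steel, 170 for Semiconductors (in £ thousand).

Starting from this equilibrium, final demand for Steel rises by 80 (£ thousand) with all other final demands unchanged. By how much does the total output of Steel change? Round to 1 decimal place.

Δx_2 = 185.3

I − A =
  [   0.95    -0.40    -0.15]
  [  -0.15     0.80    -0.45]
  [  -0.35    -0.30     0.75]
Cofactors of I−A, C_ij = (−1)^(i+j)·(minor ij) (rows/columns in the sector order above):
  C_11 = (0.80)(0.75) − (-0.45)(-0.30) = 0.4650
  C_12 = −[(-0.15)(0.75) − (-0.45)(-0.35)] = 0.2700
  C_13 = (-0.15)(-0.30) − (0.80)(-0.35) = 0.3250
  C_21 = −[(-0.40)(0.75) − (-0.15)(-0.30)] = 0.3450
  C_22 = (0.95)(0.75) − (-0.15)(-0.35) = 0.6600
  C_23 = −[(0.95)(-0.30) − (-0.40)(-0.35)] = 0.4250
  C_31 = (-0.40)(-0.45) − (-0.15)(0.80) = 0.3000
  C_32 = −[(0.95)(-0.45) − (-0.15)(-0.15)] = 0.4500
  C_33 = (0.95)(0.80) − (-0.40)(-0.15) = 0.7000
det(I−A) = Σ_j (I−A)_1j·C_1j = (0.95)(0.4650) + (-0.40)(0.2700) + (-0.15)(0.3250) = 0.2850
adj(I−A) = Cᵀ =
  [ 0.4650   0.3450   0.3000]
  [ 0.2700   0.6600   0.4500]
  [ 0.3250   0.4250   0.7000]
(I − A)⁻¹ = adj(I−A) / det(I−A) ≈
  [   1.6316     1.2105     1.0526]
  [   0.9474     2.3158     1.5789]
  [   1.1404     1.4912     2.4561]
Δx = (I − A)⁻¹ Δd with Δd having +80 in the Steel component and 0 elsewhere.
So Δx_2 = L_22 · (+80), where L_22 = adj(I−A)_22 / det(I−A) = 0.6600 / 0.2850.
Δx_2 = 0.6600 × (+80) / 0.2850 = 52.80 / 0.2850 ≈ 185.3.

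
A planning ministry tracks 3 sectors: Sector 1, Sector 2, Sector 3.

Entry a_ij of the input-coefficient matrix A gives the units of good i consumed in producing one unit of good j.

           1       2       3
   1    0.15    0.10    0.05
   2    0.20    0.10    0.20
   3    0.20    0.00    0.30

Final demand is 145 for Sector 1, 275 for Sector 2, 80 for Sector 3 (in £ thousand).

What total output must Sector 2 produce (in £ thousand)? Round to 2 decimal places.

I − A =
  [   0.85    -0.10    -0.05]
  [  -0.20     0.90    -0.20]
  [  -0.20     0.00     0.70]
Cofactors of I−A, C_ij = (−1)^(i+j)·(minor ij) (rows/columns in the sector order above):
  C_11 = (0.90)(0.70) − (-0.20)(0.00) = 0.6300
  C_12 = −[(-0.20)(0.70) − (-0.20)(-0.20)] = 0.1800
  C_13 = (-0.20)(0.00) − (0.90)(-0.20) = 0.1800
  C_21 = −[(-0.10)(0.70) − (-0.05)(0.00)] = 0.0700
  C_22 = (0.85)(0.70) − (-0.05)(-0.20) = 0.5850
  C_23 = −[(0.85)(0.00) − (-0.10)(-0.20)] = 0.0200
  C_31 = (-0.10)(-0.20) − (-0.05)(0.90) = 0.0650
  C_32 = −[(0.85)(-0.20) − (-0.05)(-0.20)] = 0.1800
  C_33 = (0.85)(0.90) − (-0.10)(-0.20) = 0.7450
det(I−A) = Σ_j (I−A)_1j·C_1j = (0.85)(0.6300) + (-0.10)(0.1800) + (-0.05)(0.1800) = 0.5085
adj(I−A) = Cᵀ =
  [ 0.6300   0.0700   0.0650]
  [ 0.1800   0.5850   0.1800]
  [ 0.1800   0.0200   0.7450]
(I − A)⁻¹ = adj(I−A) / det(I−A) ≈
  [   1.2389     0.1377     0.1278]
  [   0.3540     1.1504     0.3540]
  [   0.3540     0.0393     1.4651]
x = (I − A)⁻¹ d = adj(I−A)·d / det(I−A), with det(I−A) = 0.5085:
  x_1 = (0.6300·145 + 0.0700·275 + 0.0650·80) / 0.5085 = 115.80 / 0.5085 ≈ 227.73
  x_2 = (0.1800·145 + 0.5850·275 + 0.1800·80) / 0.5085 = 201.375 / 0.5085 ≈ 396.02
  x_3 = (0.1800·145 + 0.0200·275 + 0.7450·80) / 0.5085 = 91.20 / 0.5085 ≈ 179.35

x_2 = 396.02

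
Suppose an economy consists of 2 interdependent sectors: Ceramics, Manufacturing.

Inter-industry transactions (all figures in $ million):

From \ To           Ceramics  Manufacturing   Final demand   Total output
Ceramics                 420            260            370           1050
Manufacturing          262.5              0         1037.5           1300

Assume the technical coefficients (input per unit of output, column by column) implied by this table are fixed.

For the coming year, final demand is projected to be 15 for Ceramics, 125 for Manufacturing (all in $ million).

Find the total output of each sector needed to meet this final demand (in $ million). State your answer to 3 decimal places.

Technical coefficients a_ij = z_ij / X_j:
  a_CC = 420/1050 = 0.40, a_MC = 262.5/1050 = 0.25
  a_CM = 260/1300 = 0.20, a_MM = 0/1300 = 0.00
I − A =
  [   0.60    -0.20]
  [  -0.25     1.00]
det(I−A) = (0.60)(1.00) − (-0.20)(-0.25) = 0.5500
adj(I−A) = [[1.00, 0.20], [0.25, 0.60]]
(I − A)⁻¹ = adj(I−A) / det(I−A) ≈
  [   1.8182     0.3636]
  [   0.4545     1.0909]
x = (I − A)⁻¹ d = adj(I−A)·d / det(I−A), with det(I−A) = 0.5500:
  x_C = (1.00·15 + 0.20·125) / 0.5500 = 40.00 / 0.5500 ≈ 72.727
  x_M = (0.25·15 + 0.60·125) / 0.5500 = 78.75 / 0.5500 ≈ 143.182

x_C = 72.727, x_M = 143.182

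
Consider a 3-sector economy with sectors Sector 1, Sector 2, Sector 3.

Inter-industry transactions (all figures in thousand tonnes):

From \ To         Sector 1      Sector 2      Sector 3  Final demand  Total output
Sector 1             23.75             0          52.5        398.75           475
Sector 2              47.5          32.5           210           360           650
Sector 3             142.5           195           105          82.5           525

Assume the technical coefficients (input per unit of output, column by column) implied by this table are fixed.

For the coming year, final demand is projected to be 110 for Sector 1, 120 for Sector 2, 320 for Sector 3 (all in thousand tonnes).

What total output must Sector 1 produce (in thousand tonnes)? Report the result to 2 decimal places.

x_1 = 181.09

Technical coefficients a_ij = z_ij / X_j:
  a_11 = 23.75/475 = 0.05, a_21 = 47.5/475 = 0.10, a_31 = 142.5/475 = 0.30
  a_12 = 0/650 = 0.00, a_22 = 32.5/650 = 0.05, a_32 = 195/650 = 0.30
  a_13 = 52.5/525 = 0.10, a_23 = 210/525 = 0.40, a_33 = 105/525 = 0.20
I − A =
  [   0.95     0.00    -0.10]
  [  -0.10     0.95    -0.40]
  [  -0.30    -0.30     0.80]
Cofactors of I−A, C_ij = (−1)^(i+j)·(minor ij) (rows/columns in the sector order above):
  C_11 = (0.95)(0.80) − (-0.40)(-0.30) = 0.6400
  C_12 = −[(-0.10)(0.80) − (-0.40)(-0.30)] = 0.2000
  C_13 = (-0.10)(-0.30) − (0.95)(-0.30) = 0.3150
  C_21 = −[(0.00)(0.80) − (-0.10)(-0.30)] = 0.0300
  C_22 = (0.95)(0.80) − (-0.10)(-0.30) = 0.7300
  C_23 = −[(0.95)(-0.30) − (0.00)(-0.30)] = 0.2850
  C_31 = (0.00)(-0.40) − (-0.10)(0.95) = 0.0950
  C_32 = −[(0.95)(-0.40) − (-0.10)(-0.10)] = 0.3900
  C_33 = (0.95)(0.95) − (0.00)(-0.10) = 0.9025
det(I−A) = Σ_j (I−A)_1j·C_1j = (0.95)(0.6400) + (0.00)(0.2000) + (-0.10)(0.3150) = 0.5765
adj(I−A) = Cᵀ =
  [ 0.6400   0.0300   0.0950]
  [ 0.2000   0.7300   0.3900]
  [ 0.3150   0.2850   0.9025]
(I − A)⁻¹ = adj(I−A) / det(I−A) ≈
  [   1.1101     0.0520     0.1648]
  [   0.3469     1.2663     0.6765]
  [   0.5464     0.4944     1.5655]
x = (I − A)⁻¹ d = adj(I−A)·d / det(I−A), with det(I−A) = 0.5765:
  x_1 = (0.6400·110 + 0.0300·120 + 0.0950·320) / 0.5765 = 104.40 / 0.5765 ≈ 181.09
  x_2 = (0.2000·110 + 0.7300·120 + 0.3900·320) / 0.5765 = 234.40 / 0.5765 ≈ 406.59
  x_3 = (0.3150·110 + 0.2850·120 + 0.9025·320) / 0.5765 = 357.65 / 0.5765 ≈ 620.38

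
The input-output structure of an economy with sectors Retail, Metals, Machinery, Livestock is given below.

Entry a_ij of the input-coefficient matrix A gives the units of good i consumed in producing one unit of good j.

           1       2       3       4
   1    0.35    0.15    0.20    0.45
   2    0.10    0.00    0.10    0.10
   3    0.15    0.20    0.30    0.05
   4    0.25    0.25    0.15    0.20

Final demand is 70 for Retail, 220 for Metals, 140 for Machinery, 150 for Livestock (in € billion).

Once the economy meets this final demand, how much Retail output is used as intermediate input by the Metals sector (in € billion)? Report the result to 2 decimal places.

z_12 = 64.70

I − A =
  [   0.65    -0.15    -0.20    -0.45]
  [  -0.10     1.00    -0.10    -0.10]
  [  -0.15    -0.20     0.70    -0.05]
  [  -0.25    -0.25    -0.15     0.80]
Compute the cofactors C_ij = (−1)^(i+j)·(3×3 minor ij) of I−A; the adjugate is their transpose:
adj(I−A) = Cᵀ =
  [ 0.514750   0.209625   0.248000   0.331250]
  [ 0.088250   0.243750   0.078250   0.085000]
  [ 0.151000   0.126375   0.364250   0.123500]
  [ 0.216750   0.165375   0.170250   0.395250]
det(I−A) = Σ_j (I−A)_1j·C_1j = (0.65)(0.514750) + (-0.15)(0.088250) + (-0.20)(0.151000) + (-0.45)(0.216750) = 0.1936125
(I − A)⁻¹ = adj(I−A) / det(I−A) ≈
  [   2.6587     1.0827     1.2809     1.7109]
  [   0.4558     1.2590     0.4042     0.4390]
  [   0.7799     0.6527     1.8813     0.6379]
  [   1.1195     0.8542     0.8793     2.0414]
First solve x = (I − A)⁻¹ d = adj(I−A)·d / det(I−A); in particular x_2 = (0.088250·70 + 0.243750·220 + 0.078250·140 + 0.085000·150) / 0.1936125 = 83.5075 / 0.1936125 ≈ 431.3125.
Intermediate flow from 1 to 2: z_12 = a_12 · x_2 = 0.15 × 83.5075 / 0.1936125 = 12.526125 / 0.1936125 ≈ 64.70.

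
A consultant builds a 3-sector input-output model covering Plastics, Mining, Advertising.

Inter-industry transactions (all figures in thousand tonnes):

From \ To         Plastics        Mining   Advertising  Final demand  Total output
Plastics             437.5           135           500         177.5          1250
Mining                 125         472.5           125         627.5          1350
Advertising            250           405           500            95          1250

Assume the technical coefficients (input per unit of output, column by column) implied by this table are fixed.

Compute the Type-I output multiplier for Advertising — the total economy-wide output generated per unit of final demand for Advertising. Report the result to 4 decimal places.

Technical coefficients a_ij = z_ij / X_j:
  a_11 = 437.5/1250 = 0.35, a_21 = 125/1250 = 0.10, a_31 = 250/1250 = 0.20
  a_12 = 135/1350 = 0.10, a_22 = 472.5/1350 = 0.35, a_32 = 405/1350 = 0.30
  a_13 = 500/1250 = 0.40, a_23 = 125/1250 = 0.10, a_33 = 500/1250 = 0.40
I − A =
  [   0.65    -0.10    -0.40]
  [  -0.10     0.65    -0.10]
  [  -0.20    -0.30     0.60]
Cofactors of I−A, C_ij = (−1)^(i+j)·(minor ij) (rows/columns in the sector order above):
  C_11 = (0.65)(0.60) − (-0.10)(-0.30) = 0.3600
  C_12 = −[(-0.10)(0.60) − (-0.10)(-0.20)] = 0.0800
  C_13 = (-0.10)(-0.30) − (0.65)(-0.20) = 0.1600
  C_21 = −[(-0.10)(0.60) − (-0.40)(-0.30)] = 0.1800
  C_22 = (0.65)(0.60) − (-0.40)(-0.20) = 0.3100
  C_23 = −[(0.65)(-0.30) − (-0.10)(-0.20)] = 0.2150
  C_31 = (-0.10)(-0.10) − (-0.40)(0.65) = 0.2700
  C_32 = −[(0.65)(-0.10) − (-0.40)(-0.10)] = 0.1050
  C_33 = (0.65)(0.65) − (-0.10)(-0.10) = 0.4125
det(I−A) = Σ_j (I−A)_1j·C_1j = (0.65)(0.3600) + (-0.10)(0.0800) + (-0.40)(0.1600) = 0.1620
adj(I−A) = Cᵀ =
  [ 0.3600   0.1800   0.2700]
  [ 0.0800   0.3100   0.1050]
  [ 0.1600   0.2150   0.4125]
(I − A)⁻¹ = adj(I−A) / det(I−A) ≈
  [   2.22222     1.11111     1.66667]
  [   0.49383     1.91358     0.64815]
  [   0.98765     1.32716     2.54630]
The output multiplier for sector j is the column-j sum of the Leontief inverse (I − A)⁻¹ = adj(I−A) / det(I−A).
Column 3 of adj(I−A): (0.2700, 0.1050, 0.4125); det(I−A) = 0.1620.
m_3 = (0.2700 + 0.1050 + 0.4125) / 0.1620 = 0.7875 / 0.1620 ≈ 4.8611.

m_3 = 4.8611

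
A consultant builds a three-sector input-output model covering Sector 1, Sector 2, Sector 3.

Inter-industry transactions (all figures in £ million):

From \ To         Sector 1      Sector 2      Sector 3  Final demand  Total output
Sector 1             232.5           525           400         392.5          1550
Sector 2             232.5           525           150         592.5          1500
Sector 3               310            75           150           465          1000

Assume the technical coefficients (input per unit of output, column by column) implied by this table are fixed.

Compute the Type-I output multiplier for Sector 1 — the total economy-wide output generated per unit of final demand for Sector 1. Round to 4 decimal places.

Technical coefficients a_ij = z_ij / X_j:
  a_11 = 232.5/1550 = 0.15, a_21 = 232.5/1550 = 0.15, a_31 = 310/1550 = 0.20
  a_12 = 525/1500 = 0.35, a_22 = 525/1500 = 0.35, a_32 = 75/1500 = 0.05
  a_13 = 400/1000 = 0.40, a_23 = 150/1000 = 0.15, a_33 = 150/1000 = 0.15
I − A =
  [   0.85    -0.35    -0.40]
  [  -0.15     0.65    -0.15]
  [  -0.20    -0.05     0.85]
Cofactors of I−A, C_ij = (−1)^(i+j)·(minor ij) (rows/columns in the sector order above):
  C_11 = (0.65)(0.85) − (-0.15)(-0.05) = 0.5450
  C_12 = −[(-0.15)(0.85) − (-0.15)(-0.20)] = 0.1575
  C_13 = (-0.15)(-0.05) − (0.65)(-0.20) = 0.1375
  C_21 = −[(-0.35)(0.85) − (-0.40)(-0.05)] = 0.3175
  C_22 = (0.85)(0.85) − (-0.40)(-0.20) = 0.6425
  C_23 = −[(0.85)(-0.05) − (-0.35)(-0.20)] = 0.1125
  C_31 = (-0.35)(-0.15) − (-0.40)(0.65) = 0.3125
  C_32 = −[(0.85)(-0.15) − (-0.40)(-0.15)] = 0.1875
  C_33 = (0.85)(0.65) − (-0.35)(-0.15) = 0.5000
det(I−A) = Σ_j (I−A)_1j·C_1j = (0.85)(0.5450) + (-0.35)(0.1575) + (-0.40)(0.1375) = 0.353125
adj(I−A) = Cᵀ =
  [ 0.5450   0.3175   0.3125]
  [ 0.1575   0.6425   0.1875]
  [ 0.1375   0.1125   0.5000]
(I − A)⁻¹ = adj(I−A) / det(I−A) ≈
  [   1.54336     0.89912     0.88496]
  [   0.44602     1.81947     0.53097]
  [   0.38938     0.31858     1.41593]
The output multiplier for sector j is the column-j sum of the Leontief inverse (I − A)⁻¹ = adj(I−A) / det(I−A).
Column 1 of adj(I−A): (0.5450, 0.1575, 0.1375); det(I−A) = 0.353125.
m_1 = (0.5450 + 0.1575 + 0.1375) / 0.353125 = 0.84 / 0.353125 ≈ 2.3788.

m_1 = 2.3788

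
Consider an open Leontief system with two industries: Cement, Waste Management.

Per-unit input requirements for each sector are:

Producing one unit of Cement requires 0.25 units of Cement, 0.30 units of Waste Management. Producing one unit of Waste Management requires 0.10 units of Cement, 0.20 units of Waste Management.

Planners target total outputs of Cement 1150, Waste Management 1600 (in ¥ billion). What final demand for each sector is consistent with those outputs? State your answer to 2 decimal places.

I − A =
  [   0.75    -0.10]
  [  -0.30     0.80]
d = (I − A) x:
  d_1 = (+0.75)·1150 + (-0.10)·1600 = 702.50
  d_2 = (-0.30)·1150 + (+0.80)·1600 = 935.00

d_1 = 702.50, d_2 = 935.00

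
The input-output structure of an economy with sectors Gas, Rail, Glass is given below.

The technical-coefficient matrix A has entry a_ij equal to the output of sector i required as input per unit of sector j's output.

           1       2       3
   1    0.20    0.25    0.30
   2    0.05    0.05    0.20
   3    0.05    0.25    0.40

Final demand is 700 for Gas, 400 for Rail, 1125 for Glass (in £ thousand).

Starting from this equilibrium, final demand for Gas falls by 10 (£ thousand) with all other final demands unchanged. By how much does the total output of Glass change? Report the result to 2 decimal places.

Δx_3 = -1.55

I − A =
  [   0.80    -0.25    -0.30]
  [  -0.05     0.95    -0.20]
  [  -0.05    -0.25     0.60]
Cofactors of I−A, C_ij = (−1)^(i+j)·(minor ij) (rows/columns in the sector order above):
  C_11 = (0.95)(0.60) − (-0.20)(-0.25) = 0.5200
  C_12 = −[(-0.05)(0.60) − (-0.20)(-0.05)] = 0.0400
  C_13 = (-0.05)(-0.25) − (0.95)(-0.05) = 0.0600
  C_21 = −[(-0.25)(0.60) − (-0.30)(-0.25)] = 0.2250
  C_22 = (0.80)(0.60) − (-0.30)(-0.05) = 0.4650
  C_23 = −[(0.80)(-0.25) − (-0.25)(-0.05)] = 0.2125
  C_31 = (-0.25)(-0.20) − (-0.30)(0.95) = 0.3350
  C_32 = −[(0.80)(-0.20) − (-0.30)(-0.05)] = 0.1750
  C_33 = (0.80)(0.95) − (-0.25)(-0.05) = 0.7475
det(I−A) = Σ_j (I−A)_1j·C_1j = (0.80)(0.5200) + (-0.25)(0.0400) + (-0.30)(0.0600) = 0.3880
adj(I−A) = Cᵀ =
  [ 0.5200   0.2250   0.3350]
  [ 0.0400   0.4650   0.1750]
  [ 0.0600   0.2125   0.7475]
(I − A)⁻¹ = adj(I−A) / det(I−A) ≈
  [   1.3402     0.5799     0.8634]
  [   0.1031     1.1985     0.4510]
  [   0.1546     0.5477     1.9265]
Δx = (I − A)⁻¹ Δd with Δd having -10 in the Gas component and 0 elsewhere.
So Δx_3 = L_31 · (-10), where L_31 = adj(I−A)_31 / det(I−A) = 0.0600 / 0.3880.
Δx_3 = 0.0600 × (-10) / 0.3880 = -0.60 / 0.3880 ≈ -1.55.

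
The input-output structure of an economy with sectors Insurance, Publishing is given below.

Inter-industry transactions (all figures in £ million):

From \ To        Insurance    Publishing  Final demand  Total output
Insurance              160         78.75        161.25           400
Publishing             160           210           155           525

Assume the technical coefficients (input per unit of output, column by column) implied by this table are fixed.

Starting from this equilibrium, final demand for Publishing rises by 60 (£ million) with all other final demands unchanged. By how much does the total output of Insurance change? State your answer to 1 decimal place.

Technical coefficients a_ij = z_ij / X_j:
  a_11 = 160/400 = 0.40, a_21 = 160/400 = 0.40
  a_12 = 78.75/525 = 0.15, a_22 = 210/525 = 0.40
I − A =
  [   0.60    -0.15]
  [  -0.40     0.60]
det(I−A) = (0.60)(0.60) − (-0.15)(-0.40) = 0.3000
adj(I−A) = [[0.60, 0.15], [0.40, 0.60]]
(I − A)⁻¹ = adj(I−A) / det(I−A) ≈
  [   2.0000     0.5000]
  [   1.3333     2.0000]
Δx = (I − A)⁻¹ Δd with Δd having +60 in the Publishing component and 0 elsewhere.
So Δx_1 = L_12 · (+60), where L_12 = adj(I−A)_12 / det(I−A) = 0.15 / 0.3000.
Δx_1 = 0.15 × (+60) / 0.3000 = 9.00 / 0.3000 = 30.0.

Δx_1 = 30.0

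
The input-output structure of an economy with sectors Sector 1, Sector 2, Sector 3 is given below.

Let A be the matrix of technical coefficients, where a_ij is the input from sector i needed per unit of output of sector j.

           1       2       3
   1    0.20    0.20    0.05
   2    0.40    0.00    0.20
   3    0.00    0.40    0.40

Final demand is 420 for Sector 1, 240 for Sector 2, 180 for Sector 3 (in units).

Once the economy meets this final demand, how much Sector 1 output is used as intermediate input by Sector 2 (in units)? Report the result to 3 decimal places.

I − A =
  [   0.80    -0.20    -0.05]
  [  -0.40     1.00    -0.20]
  [   0.00    -0.40     0.60]
Cofactors of I−A, C_ij = (−1)^(i+j)·(minor ij) (rows/columns in the sector order above):
  C_11 = (1.00)(0.60) − (-0.20)(-0.40) = 0.5200
  C_12 = −[(-0.40)(0.60) − (-0.20)(0.00)] = 0.2400
  C_13 = (-0.40)(-0.40) − (1.00)(0.00) = 0.1600
  C_21 = −[(-0.20)(0.60) − (-0.05)(-0.40)] = 0.1400
  C_22 = (0.80)(0.60) − (-0.05)(0.00) = 0.4800
  C_23 = −[(0.80)(-0.40) − (-0.20)(0.00)] = 0.3200
  C_31 = (-0.20)(-0.20) − (-0.05)(1.00) = 0.0900
  C_32 = −[(0.80)(-0.20) − (-0.05)(-0.40)] = 0.1800
  C_33 = (0.80)(1.00) − (-0.20)(-0.40) = 0.7200
det(I−A) = Σ_j (I−A)_1j·C_1j = (0.80)(0.5200) + (-0.20)(0.2400) + (-0.05)(0.1600) = 0.3600
adj(I−A) = Cᵀ =
  [ 0.5200   0.1400   0.0900]
  [ 0.2400   0.4800   0.1800]
  [ 0.1600   0.3200   0.7200]
(I − A)⁻¹ = adj(I−A) / det(I−A) ≈
  [   1.4444     0.3889     0.2500]
  [   0.6667     1.3333     0.5000]
  [   0.4444     0.8889     2.0000]
First solve x = (I − A)⁻¹ d = adj(I−A)·d / det(I−A); in particular x_2 = (0.2400·420 + 0.4800·240 + 0.1800·180) / 0.3600 = 248.40 / 0.3600 = 690.00000.
Intermediate flow from 1 to 2: z_12 = a_12 · x_2 = 0.20 × 248.40 / 0.3600 = 49.68 / 0.3600 = 138.000.

z_12 = 138.000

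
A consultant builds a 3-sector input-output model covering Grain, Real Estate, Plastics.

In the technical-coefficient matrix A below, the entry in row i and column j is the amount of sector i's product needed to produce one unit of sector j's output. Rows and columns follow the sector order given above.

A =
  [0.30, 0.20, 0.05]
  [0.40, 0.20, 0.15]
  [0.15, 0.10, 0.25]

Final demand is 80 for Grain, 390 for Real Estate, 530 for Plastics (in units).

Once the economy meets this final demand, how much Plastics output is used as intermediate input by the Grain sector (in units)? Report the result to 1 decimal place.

z_PG = 64.3

I − A =
  [   0.70    -0.20    -0.05]
  [  -0.40     0.80    -0.15]
  [  -0.15    -0.10     0.75]
Cofactors of I−A, C_ij = (−1)^(i+j)·(minor ij) (rows/columns in the sector order above):
  C_11 = (0.80)(0.75) − (-0.15)(-0.10) = 0.5850
  C_12 = −[(-0.40)(0.75) − (-0.15)(-0.15)] = 0.3225
  C_13 = (-0.40)(-0.10) − (0.80)(-0.15) = 0.1600
  C_21 = −[(-0.20)(0.75) − (-0.05)(-0.10)] = 0.1550
  C_22 = (0.70)(0.75) − (-0.05)(-0.15) = 0.5175
  C_23 = −[(0.70)(-0.10) − (-0.20)(-0.15)] = 0.1000
  C_31 = (-0.20)(-0.15) − (-0.05)(0.80) = 0.0700
  C_32 = −[(0.70)(-0.15) − (-0.05)(-0.40)] = 0.1250
  C_33 = (0.70)(0.80) − (-0.20)(-0.40) = 0.4800
det(I−A) = Σ_j (I−A)_1j·C_1j = (0.70)(0.5850) + (-0.20)(0.3225) + (-0.05)(0.1600) = 0.3370
adj(I−A) = Cᵀ =
  [ 0.5850   0.1550   0.0700]
  [ 0.3225   0.5175   0.1250]
  [ 0.1600   0.1000   0.4800]
(I − A)⁻¹ = adj(I−A) / det(I−A) ≈
  [   1.7359     0.4599     0.2077]
  [   0.9570     1.5356     0.3709]
  [   0.4748     0.2967     1.4243]
First solve x = (I − A)⁻¹ d = adj(I−A)·d / det(I−A); in particular x_G = (0.5850·80 + 0.1550·390 + 0.0700·530) / 0.3370 = 144.35 / 0.3370 ≈ 428.338.
Intermediate flow from P to G: z_PG = a_PG · x_G = 0.15 × 144.35 / 0.3370 = 21.6525 / 0.3370 ≈ 64.3.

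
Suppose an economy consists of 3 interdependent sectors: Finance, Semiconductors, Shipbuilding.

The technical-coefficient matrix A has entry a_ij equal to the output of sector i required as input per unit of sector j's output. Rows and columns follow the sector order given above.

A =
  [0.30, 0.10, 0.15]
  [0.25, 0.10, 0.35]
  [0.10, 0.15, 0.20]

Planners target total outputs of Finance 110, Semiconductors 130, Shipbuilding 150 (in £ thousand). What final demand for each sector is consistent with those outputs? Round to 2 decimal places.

d_1 = 41.50, d_2 = 37.00, d_3 = 89.50

I − A =
  [   0.70    -0.10    -0.15]
  [  -0.25     0.90    -0.35]
  [  -0.10    -0.15     0.80]
d = (I − A) x:
  d_1 = (+0.70)·110 + (-0.10)·130 + (-0.15)·150 = 41.50
  d_2 = (-0.25)·110 + (+0.90)·130 + (-0.35)·150 = 37.00
  d_3 = (-0.10)·110 + (-0.15)·130 + (+0.80)·150 = 89.50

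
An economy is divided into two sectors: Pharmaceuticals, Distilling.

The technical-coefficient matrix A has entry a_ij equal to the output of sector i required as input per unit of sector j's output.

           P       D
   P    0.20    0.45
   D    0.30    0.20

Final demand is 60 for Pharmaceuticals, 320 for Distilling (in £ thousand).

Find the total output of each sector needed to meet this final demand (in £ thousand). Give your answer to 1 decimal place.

I − A =
  [   0.80    -0.45]
  [  -0.30     0.80]
det(I−A) = (0.80)(0.80) − (-0.45)(-0.30) = 0.5050
adj(I−A) = [[0.80, 0.45], [0.30, 0.80]]
(I − A)⁻¹ = adj(I−A) / det(I−A) ≈
  [   1.5842     0.8911]
  [   0.5941     1.5842]
x = (I − A)⁻¹ d = adj(I−A)·d / det(I−A), with det(I−A) = 0.5050:
  x_P = (0.80·60 + 0.45·320) / 0.5050 = 192.00 / 0.5050 ≈ 380.2
  x_D = (0.30·60 + 0.80·320) / 0.5050 = 274.00 / 0.5050 ≈ 542.6

x_P = 380.2, x_D = 542.6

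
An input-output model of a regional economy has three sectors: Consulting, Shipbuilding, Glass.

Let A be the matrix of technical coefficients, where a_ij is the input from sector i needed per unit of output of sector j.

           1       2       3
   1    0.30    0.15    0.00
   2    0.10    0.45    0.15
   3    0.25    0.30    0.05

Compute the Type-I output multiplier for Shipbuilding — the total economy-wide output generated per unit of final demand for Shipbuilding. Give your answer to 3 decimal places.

I − A =
  [   0.70    -0.15     0.00]
  [  -0.10     0.55    -0.15]
  [  -0.25    -0.30     0.95]
Cofactors of I−A, C_ij = (−1)^(i+j)·(minor ij) (rows/columns in the sector order above):
  C_11 = (0.55)(0.95) − (-0.15)(-0.30) = 0.4775
  C_12 = −[(-0.10)(0.95) − (-0.15)(-0.25)] = 0.1325
  C_13 = (-0.10)(-0.30) − (0.55)(-0.25) = 0.1675
  C_21 = −[(-0.15)(0.95) − (0.00)(-0.30)] = 0.1425
  C_22 = (0.70)(0.95) − (0.00)(-0.25) = 0.6650
  C_23 = −[(0.70)(-0.30) − (-0.15)(-0.25)] = 0.2475
  C_31 = (-0.15)(-0.15) − (0.00)(0.55) = 0.0225
  C_32 = −[(0.70)(-0.15) − (0.00)(-0.10)] = 0.1050
  C_33 = (0.70)(0.55) − (-0.15)(-0.10) = 0.3700
det(I−A) = Σ_j (I−A)_1j·C_1j = (0.70)(0.4775) + (-0.15)(0.1325) + (0.00)(0.1675) = 0.314375
adj(I−A) = Cᵀ =
  [ 0.4775   0.1425   0.0225]
  [ 0.1325   0.6650   0.1050]
  [ 0.1675   0.2475   0.3700]
(I − A)⁻¹ = adj(I−A) / det(I−A) ≈
  [   1.5189     0.4533     0.0716]
  [   0.4215     2.1153     0.3340]
  [   0.5328     0.7873     1.1769]
The output multiplier for sector j is the column-j sum of the Leontief inverse (I − A)⁻¹ = adj(I−A) / det(I−A).
Column 2 of adj(I−A): (0.1425, 0.6650, 0.2475); det(I−A) = 0.314375.
m_2 = (0.1425 + 0.6650 + 0.2475) / 0.314375 = 1.055 / 0.314375 ≈ 3.356.

m_2 = 3.356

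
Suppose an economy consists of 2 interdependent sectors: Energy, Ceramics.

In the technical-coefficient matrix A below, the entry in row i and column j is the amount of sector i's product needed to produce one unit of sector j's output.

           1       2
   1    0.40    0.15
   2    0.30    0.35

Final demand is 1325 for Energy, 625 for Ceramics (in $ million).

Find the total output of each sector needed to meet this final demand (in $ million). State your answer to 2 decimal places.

x_1 = 2768.12, x_2 = 2239.13

I − A =
  [   0.60    -0.15]
  [  -0.30     0.65]
det(I−A) = (0.60)(0.65) − (-0.15)(-0.30) = 0.3450
adj(I−A) = [[0.65, 0.15], [0.30, 0.60]]
(I − A)⁻¹ = adj(I−A) / det(I−A) ≈
  [   1.8841     0.4348]
  [   0.8696     1.7391]
x = (I − A)⁻¹ d = adj(I−A)·d / det(I−A), with det(I−A) = 0.3450:
  x_1 = (0.65·1325 + 0.15·625) / 0.3450 = 955.00 / 0.3450 ≈ 2768.12
  x_2 = (0.30·1325 + 0.60·625) / 0.3450 = 772.50 / 0.3450 ≈ 2239.13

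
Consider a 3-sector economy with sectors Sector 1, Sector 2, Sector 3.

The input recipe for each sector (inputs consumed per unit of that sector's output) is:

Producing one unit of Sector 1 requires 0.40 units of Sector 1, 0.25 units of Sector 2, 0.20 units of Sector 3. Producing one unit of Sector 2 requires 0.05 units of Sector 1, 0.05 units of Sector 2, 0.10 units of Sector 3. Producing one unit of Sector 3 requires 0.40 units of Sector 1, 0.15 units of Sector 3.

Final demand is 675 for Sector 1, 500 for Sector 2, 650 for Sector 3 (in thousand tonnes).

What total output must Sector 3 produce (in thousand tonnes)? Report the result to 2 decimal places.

x_3 = 1398.65

I − A =
  [   0.60    -0.05    -0.40]
  [  -0.25     0.95     0.00]
  [  -0.20    -0.10     0.85]
Cofactors of I−A, C_ij = (−1)^(i+j)·(minor ij) (rows/columns in the sector order above):
  C_11 = (0.95)(0.85) − (0.00)(-0.10) = 0.8075
  C_12 = −[(-0.25)(0.85) − (0.00)(-0.20)] = 0.2125
  C_13 = (-0.25)(-0.10) − (0.95)(-0.20) = 0.2150
  C_21 = −[(-0.05)(0.85) − (-0.40)(-0.10)] = 0.0825
  C_22 = (0.60)(0.85) − (-0.40)(-0.20) = 0.4300
  C_23 = −[(0.60)(-0.10) − (-0.05)(-0.20)] = 0.0700
  C_31 = (-0.05)(0.00) − (-0.40)(0.95) = 0.3800
  C_32 = −[(0.60)(0.00) − (-0.40)(-0.25)] = 0.1000
  C_33 = (0.60)(0.95) − (-0.05)(-0.25) = 0.5575
det(I−A) = Σ_j (I−A)_1j·C_1j = (0.60)(0.8075) + (-0.05)(0.2125) + (-0.40)(0.2150) = 0.387875
adj(I−A) = Cᵀ =
  [ 0.8075   0.0825   0.3800]
  [ 0.2125   0.4300   0.1000]
  [ 0.2150   0.0700   0.5575]
(I − A)⁻¹ = adj(I−A) / det(I−A) ≈
  [   2.0819     0.2127     0.9797]
  [   0.5479     1.1086     0.2578]
  [   0.5543     0.1805     1.4373]
x = (I − A)⁻¹ d = adj(I−A)·d / det(I−A), with det(I−A) = 0.387875:
  x_1 = (0.8075·675 + 0.0825·500 + 0.3800·650) / 0.387875 = 833.3125 / 0.387875 ≈ 2148.40
  x_2 = (0.2125·675 + 0.4300·500 + 0.1000·650) / 0.387875 = 423.4375 / 0.387875 ≈ 1091.69
  x_3 = (0.2150·675 + 0.0700·500 + 0.5575·650) / 0.387875 = 542.50 / 0.387875 ≈ 1398.65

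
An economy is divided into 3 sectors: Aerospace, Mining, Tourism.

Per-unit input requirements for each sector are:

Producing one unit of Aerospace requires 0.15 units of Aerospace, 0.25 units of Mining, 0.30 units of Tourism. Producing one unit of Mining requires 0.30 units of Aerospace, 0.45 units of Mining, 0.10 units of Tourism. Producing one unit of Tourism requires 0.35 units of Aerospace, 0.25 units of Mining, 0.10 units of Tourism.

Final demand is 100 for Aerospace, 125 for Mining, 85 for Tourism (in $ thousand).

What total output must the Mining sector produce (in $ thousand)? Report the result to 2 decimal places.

x_2 = 567.90

I − A =
  [   0.85    -0.30    -0.35]
  [  -0.25     0.55    -0.25]
  [  -0.30    -0.10     0.90]
Cofactors of I−A, C_ij = (−1)^(i+j)·(minor ij) (rows/columns in the sector order above):
  C_11 = (0.55)(0.90) − (-0.25)(-0.10) = 0.4700
  C_12 = −[(-0.25)(0.90) − (-0.25)(-0.30)] = 0.3000
  C_13 = (-0.25)(-0.10) − (0.55)(-0.30) = 0.1900
  C_21 = −[(-0.30)(0.90) − (-0.35)(-0.10)] = 0.3050
  C_22 = (0.85)(0.90) − (-0.35)(-0.30) = 0.6600
  C_23 = −[(0.85)(-0.10) − (-0.30)(-0.30)] = 0.1750
  C_31 = (-0.30)(-0.25) − (-0.35)(0.55) = 0.2675
  C_32 = −[(0.85)(-0.25) − (-0.35)(-0.25)] = 0.3000
  C_33 = (0.85)(0.55) − (-0.30)(-0.25) = 0.3925
det(I−A) = Σ_j (I−A)_1j·C_1j = (0.85)(0.4700) + (-0.30)(0.3000) + (-0.35)(0.1900) = 0.2430
adj(I−A) = Cᵀ =
  [ 0.4700   0.3050   0.2675]
  [ 0.3000   0.6600   0.3000]
  [ 0.1900   0.1750   0.3925]
(I − A)⁻¹ = adj(I−A) / det(I−A) ≈
  [   1.9342     1.2551     1.1008]
  [   1.2346     2.7160     1.2346]
  [   0.7819     0.7202     1.6152]
x = (I − A)⁻¹ d = adj(I−A)·d / det(I−A), with det(I−A) = 0.2430:
  x_1 = (0.4700·100 + 0.3050·125 + 0.2675·85) / 0.2430 = 107.8625 / 0.2430 ≈ 443.88
  x_2 = (0.3000·100 + 0.6600·125 + 0.3000·85) / 0.2430 = 138.00 / 0.2430 ≈ 567.90
  x_3 = (0.1900·100 + 0.1750·125 + 0.3925·85) / 0.2430 = 74.2375 / 0.2430 ≈ 305.50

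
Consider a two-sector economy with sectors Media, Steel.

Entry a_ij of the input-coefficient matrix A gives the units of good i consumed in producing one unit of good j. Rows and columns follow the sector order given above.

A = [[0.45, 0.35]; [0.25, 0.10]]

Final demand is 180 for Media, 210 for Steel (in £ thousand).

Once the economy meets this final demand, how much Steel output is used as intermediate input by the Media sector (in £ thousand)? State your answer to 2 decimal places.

z_SM = 144.48

I − A =
  [   0.55    -0.35]
  [  -0.25     0.90]
det(I−A) = (0.55)(0.90) − (-0.35)(-0.25) = 0.4075
adj(I−A) = [[0.90, 0.35], [0.25, 0.55]]
(I − A)⁻¹ = adj(I−A) / det(I−A) ≈
  [   2.2086     0.8589]
  [   0.6135     1.3497]
First solve x = (I − A)⁻¹ d = adj(I−A)·d / det(I−A); in particular x_M = (0.90·180 + 0.35·210) / 0.4075 = 235.50 / 0.4075 ≈ 577.9141.
Intermediate flow from S to M: z_SM = a_SM · x_M = 0.25 × 235.50 / 0.4075 = 58.875 / 0.4075 ≈ 144.48.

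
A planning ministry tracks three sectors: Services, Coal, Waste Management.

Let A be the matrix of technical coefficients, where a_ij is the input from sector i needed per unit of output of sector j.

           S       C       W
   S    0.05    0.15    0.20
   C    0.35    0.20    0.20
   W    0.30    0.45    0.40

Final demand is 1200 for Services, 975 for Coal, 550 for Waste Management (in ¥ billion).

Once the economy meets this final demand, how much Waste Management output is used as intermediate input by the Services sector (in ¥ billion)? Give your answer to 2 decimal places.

z_WS = 895.81

I − A =
  [   0.95    -0.15    -0.20]
  [  -0.35     0.80    -0.20]
  [  -0.30    -0.45     0.60]
Cofactors of I−A, C_ij = (−1)^(i+j)·(minor ij) (rows/columns in the sector order above):
  C_11 = (0.80)(0.60) − (-0.20)(-0.45) = 0.3900
  C_12 = −[(-0.35)(0.60) − (-0.20)(-0.30)] = 0.2700
  C_13 = (-0.35)(-0.45) − (0.80)(-0.30) = 0.3975
  C_21 = −[(-0.15)(0.60) − (-0.20)(-0.45)] = 0.1800
  C_22 = (0.95)(0.60) − (-0.20)(-0.30) = 0.5100
  C_23 = −[(0.95)(-0.45) − (-0.15)(-0.30)] = 0.4725
  C_31 = (-0.15)(-0.20) − (-0.20)(0.80) = 0.1900
  C_32 = −[(0.95)(-0.20) − (-0.20)(-0.35)] = 0.2600
  C_33 = (0.95)(0.80) − (-0.15)(-0.35) = 0.7075
det(I−A) = Σ_j (I−A)_1j·C_1j = (0.95)(0.3900) + (-0.15)(0.2700) + (-0.20)(0.3975) = 0.2505
adj(I−A) = Cᵀ =
  [ 0.3900   0.1800   0.1900]
  [ 0.2700   0.5100   0.2600]
  [ 0.3975   0.4725   0.7075]
(I − A)⁻¹ = adj(I−A) / det(I−A) ≈
  [   1.5569     0.7186     0.7585]
  [   1.0778     2.0359     1.0379]
  [   1.5868     1.8862     2.8244]
First solve x = (I − A)⁻¹ d = adj(I−A)·d / det(I−A); in particular x_S = (0.3900·1200 + 0.1800·975 + 0.1900·550) / 0.2505 = 748.00 / 0.2505 ≈ 2986.0279.
Intermediate flow from W to S: z_WS = a_WS · x_S = 0.30 × 748.00 / 0.2505 = 224.40 / 0.2505 ≈ 895.81.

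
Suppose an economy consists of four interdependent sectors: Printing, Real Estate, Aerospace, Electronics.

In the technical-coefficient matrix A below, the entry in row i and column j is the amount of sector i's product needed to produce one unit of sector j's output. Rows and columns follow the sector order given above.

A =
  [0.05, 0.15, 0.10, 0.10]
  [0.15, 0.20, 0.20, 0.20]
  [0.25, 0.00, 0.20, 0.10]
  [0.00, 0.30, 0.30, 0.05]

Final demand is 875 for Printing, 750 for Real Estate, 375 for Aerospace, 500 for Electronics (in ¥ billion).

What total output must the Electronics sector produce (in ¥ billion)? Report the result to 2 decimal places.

x_E = 1467.11

I − A =
  [   0.95    -0.15    -0.10    -0.10]
  [  -0.15     0.80    -0.20    -0.20]
  [  -0.25     0.00     0.80    -0.10]
  [   0.00    -0.30    -0.30     0.95]
Compute the cofactors C_ij = (−1)^(i+j)·(3×3 minor ij) of I−A; the adjugate is their transpose:
adj(I−A) = Cᵀ =
  [ 0.530000   0.136500   0.137500   0.099000]
  [ 0.172000   0.662250   0.256250   0.184500]
  [ 0.179500   0.071625   0.639125   0.101250]
  [ 0.111000   0.231750   0.282750   0.562500]
det(I−A) = Σ_j (I−A)_1j·C_1j = (0.95)(0.530000) + (-0.15)(0.172000) + (-0.10)(0.179500) + (-0.10)(0.111000) = 0.44865
(I − A)⁻¹ = adj(I−A) / det(I−A) ≈
  [   1.1813     0.3042     0.3065     0.2207]
  [   0.3834     1.4761     0.5712     0.4112]
  [   0.4001     0.1596     1.4246     0.2257]
  [   0.2474     0.5165     0.6302     1.2538]
x = (I − A)⁻¹ d = adj(I−A)·d / det(I−A), with det(I−A) = 0.44865:
  x_P = (0.530000·875 + 0.136500·750 + 0.137500·375 + 0.099000·500) / 0.44865 = 667.1875 / 0.44865 ≈ 1487.10
  x_R = (0.172000·875 + 0.662250·750 + 0.256250·375 + 0.184500·500) / 0.44865 = 835.53125 / 0.44865 ≈ 1862.32
  x_A = (0.179500·875 + 0.071625·750 + 0.639125·375 + 0.101250·500) / 0.44865 = 501.078125 / 0.44865 ≈ 1116.86
  x_E = (0.111000·875 + 0.231750·750 + 0.282750·375 + 0.562500·500) / 0.44865 = 658.21875 / 0.44865 ≈ 1467.11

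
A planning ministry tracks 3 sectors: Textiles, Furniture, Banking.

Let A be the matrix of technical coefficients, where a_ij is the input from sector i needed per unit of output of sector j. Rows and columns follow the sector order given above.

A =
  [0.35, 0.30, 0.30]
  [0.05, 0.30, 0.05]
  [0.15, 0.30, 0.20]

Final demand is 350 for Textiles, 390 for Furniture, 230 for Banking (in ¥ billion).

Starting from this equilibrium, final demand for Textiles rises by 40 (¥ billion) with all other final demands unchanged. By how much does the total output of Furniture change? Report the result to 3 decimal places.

I − A =
  [   0.65    -0.30    -0.30]
  [  -0.05     0.70    -0.05]
  [  -0.15    -0.30     0.80]
Cofactors of I−A, C_ij = (−1)^(i+j)·(minor ij) (rows/columns in the sector order above):
  C_11 = (0.70)(0.80) − (-0.05)(-0.30) = 0.5450
  C_12 = −[(-0.05)(0.80) − (-0.05)(-0.15)] = 0.0475
  C_13 = (-0.05)(-0.30) − (0.70)(-0.15) = 0.1200
  C_21 = −[(-0.30)(0.80) − (-0.30)(-0.30)] = 0.3300
  C_22 = (0.65)(0.80) − (-0.30)(-0.15) = 0.4750
  C_23 = −[(0.65)(-0.30) − (-0.30)(-0.15)] = 0.2400
  C_31 = (-0.30)(-0.05) − (-0.30)(0.70) = 0.2250
  C_32 = −[(0.65)(-0.05) − (-0.30)(-0.05)] = 0.0475
  C_33 = (0.65)(0.70) − (-0.30)(-0.05) = 0.4400
det(I−A) = Σ_j (I−A)_1j·C_1j = (0.65)(0.5450) + (-0.30)(0.0475) + (-0.30)(0.1200) = 0.3040
adj(I−A) = Cᵀ =
  [ 0.5450   0.3300   0.2250]
  [ 0.0475   0.4750   0.0475]
  [ 0.1200   0.2400   0.4400]
(I − A)⁻¹ = adj(I−A) / det(I−A) ≈
  [   1.7928     1.0855     0.7401]
  [   0.1563     1.5625     0.1563]
  [   0.3947     0.7895     1.4474]
Δx = (I − A)⁻¹ Δd with Δd having +40 in the Textiles component and 0 elsewhere.
So Δx_F = L_FT · (+40), where L_FT = adj(I−A)_FT / det(I−A) = 0.0475 / 0.3040.
Δx_F = 0.0475 × (+40) / 0.3040 = 1.90 / 0.3040 = 6.250.

Δx_F = 6.250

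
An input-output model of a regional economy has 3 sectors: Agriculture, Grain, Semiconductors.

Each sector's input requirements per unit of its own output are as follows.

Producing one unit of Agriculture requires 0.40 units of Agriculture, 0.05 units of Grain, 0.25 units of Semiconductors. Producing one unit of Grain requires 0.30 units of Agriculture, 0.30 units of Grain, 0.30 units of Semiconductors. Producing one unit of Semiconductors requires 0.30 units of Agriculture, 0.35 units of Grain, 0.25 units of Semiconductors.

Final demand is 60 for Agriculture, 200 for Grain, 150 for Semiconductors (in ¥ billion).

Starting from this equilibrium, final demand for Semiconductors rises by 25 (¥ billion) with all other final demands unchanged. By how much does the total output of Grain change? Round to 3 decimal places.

Δx_G = 35.714

I − A =
  [   0.60    -0.30    -0.30]
  [  -0.05     0.70    -0.35]
  [  -0.25    -0.30     0.75]
Cofactors of I−A, C_ij = (−1)^(i+j)·(minor ij) (rows/columns in the sector order above):
  C_11 = (0.70)(0.75) − (-0.35)(-0.30) = 0.4200
  C_12 = −[(-0.05)(0.75) − (-0.35)(-0.25)] = 0.1250
  C_13 = (-0.05)(-0.30) − (0.70)(-0.25) = 0.1900
  C_21 = −[(-0.30)(0.75) − (-0.30)(-0.30)] = 0.3150
  C_22 = (0.60)(0.75) − (-0.30)(-0.25) = 0.3750
  C_23 = −[(0.60)(-0.30) − (-0.30)(-0.25)] = 0.2550
  C_31 = (-0.30)(-0.35) − (-0.30)(0.70) = 0.3150
  C_32 = −[(0.60)(-0.35) − (-0.30)(-0.05)] = 0.2250
  C_33 = (0.60)(0.70) − (-0.30)(-0.05) = 0.4050
det(I−A) = Σ_j (I−A)_1j·C_1j = (0.60)(0.4200) + (-0.30)(0.1250) + (-0.30)(0.1900) = 0.1575
adj(I−A) = Cᵀ =
  [ 0.4200   0.3150   0.3150]
  [ 0.1250   0.3750   0.2250]
  [ 0.1900   0.2550   0.4050]
(I − A)⁻¹ = adj(I−A) / det(I−A) ≈
  [   2.6667     2.0000     2.0000]
  [   0.7937     2.3810     1.4286]
  [   1.2063     1.6190     2.5714]
Δx = (I − A)⁻¹ Δd with Δd having +25 in the Semiconductors component and 0 elsewhere.
So Δx_G = L_GS · (+25), where L_GS = adj(I−A)_GS / det(I−A) = 0.2250 / 0.1575.
Δx_G = 0.2250 × (+25) / 0.1575 = 5.625 / 0.1575 ≈ 35.714.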